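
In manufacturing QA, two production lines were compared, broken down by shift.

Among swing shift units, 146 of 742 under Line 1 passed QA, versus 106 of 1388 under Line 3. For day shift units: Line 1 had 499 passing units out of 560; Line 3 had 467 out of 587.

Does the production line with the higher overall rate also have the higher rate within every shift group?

Swing shift: Line 1 146/742 = 19.7%, Line 3 106/1388 = 7.6% → Line 1
Day shift: Line 1 499/560 = 89.1%, Line 3 467/587 = 79.6% → Line 1
Overall: Line 1 645/1302 = 49.5%, Line 3 573/1975 = 29.0% → Line 1
Line 1 wins overall and in every shift group — no reversal.

Yes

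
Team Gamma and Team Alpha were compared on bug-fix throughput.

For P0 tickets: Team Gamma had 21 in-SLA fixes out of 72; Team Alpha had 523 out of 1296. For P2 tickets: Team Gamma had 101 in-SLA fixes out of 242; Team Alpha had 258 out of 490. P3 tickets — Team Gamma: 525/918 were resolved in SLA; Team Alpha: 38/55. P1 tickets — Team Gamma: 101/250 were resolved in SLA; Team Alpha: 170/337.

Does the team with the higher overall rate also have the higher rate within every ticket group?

No

P0: Team Gamma 21/72 = 29.2%, Team Alpha 523/1296 = 40.4% → Team Alpha
P2: Team Gamma 101/242 = 41.7%, Team Alpha 258/490 = 52.7% → Team Alpha
P3: Team Gamma 525/918 = 57.2%, Team Alpha 38/55 = 69.1% → Team Alpha
P1: Team Gamma 101/250 = 40.4%, Team Alpha 170/337 = 50.4% → Team Alpha
Overall: Team Gamma 748/1482 = 50.5%, Team Alpha 989/2178 = 45.4% → Team Gamma
Team Alpha wins each ticket group but Team Gamma wins overall — the comparison reverses. Team Alpha's tickets skew toward P0, which has a lower base rate.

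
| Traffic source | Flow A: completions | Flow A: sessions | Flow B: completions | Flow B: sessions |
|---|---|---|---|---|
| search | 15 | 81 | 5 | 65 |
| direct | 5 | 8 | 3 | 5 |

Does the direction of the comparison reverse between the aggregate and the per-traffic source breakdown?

No

Search: Flow A 15/81 = 18.5%, Flow B 5/65 = 7.7% → Flow A
Direct: Flow A 5/8 = 62.5%, Flow B 3/5 = 60.0% → Flow A
Overall: Flow A 20/89 = 22.5%, Flow B 8/70 = 11.4% → Flow A
Flow A wins overall and in every traffic group — no reversal.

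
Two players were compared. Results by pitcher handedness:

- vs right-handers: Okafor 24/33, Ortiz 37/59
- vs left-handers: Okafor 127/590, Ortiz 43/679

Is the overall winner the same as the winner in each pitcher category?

Vs right-handers: Okafor 24/33 = 72.7%, Ortiz 37/59 = 62.7% → Okafor
Vs left-handers: Okafor 127/590 = 21.5%, Ortiz 43/679 = 6.3% → Okafor
Overall: Okafor 151/623 = 24.2%, Ortiz 80/738 = 10.8% → Okafor
Okafor wins overall and in every pitcher group — no reversal.

Yes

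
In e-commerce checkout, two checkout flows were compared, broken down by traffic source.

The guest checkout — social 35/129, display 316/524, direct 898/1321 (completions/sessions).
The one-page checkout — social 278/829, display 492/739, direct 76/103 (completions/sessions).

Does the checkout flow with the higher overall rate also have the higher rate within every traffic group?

No

Social: the guest checkout 35/129 = 27.1%, the one-page checkout 278/829 = 33.5% → the one-page checkout
Display: the guest checkout 316/524 = 60.3%, the one-page checkout 492/739 = 66.6% → the one-page checkout
Direct: the guest checkout 898/1321 = 68.0%, the one-page checkout 76/103 = 73.8% → the one-page checkout
Overall: the guest checkout 1249/1974 = 63.3%, the one-page checkout 846/1671 = 50.6% → the guest checkout
The one-page checkout wins each traffic group but the guest checkout wins overall — the comparison reverses. The one-page checkout's sessions skew toward social, which has a lower base rate.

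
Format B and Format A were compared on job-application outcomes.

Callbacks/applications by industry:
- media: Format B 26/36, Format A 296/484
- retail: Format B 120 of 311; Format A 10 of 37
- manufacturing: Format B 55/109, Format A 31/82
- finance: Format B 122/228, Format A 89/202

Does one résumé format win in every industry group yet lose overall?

Media: Format B 26/36 = 72.2%, Format A 296/484 = 61.2% → Format B
Retail: Format B 120/311 = 38.6%, Format A 10/37 = 27.0% → Format B
Manufacturing: Format B 55/109 = 50.5%, Format A 31/82 = 37.8% → Format B
Finance: Format B 122/228 = 53.5%, Format A 89/202 = 44.1% → Format B
Overall: Format B 323/684 = 47.2%, Format A 426/805 = 52.9% → Format A
Format B wins each industry group but Format A wins overall — the comparison reverses. Format B's applications skew toward retail, which has a lower base rate.

Yes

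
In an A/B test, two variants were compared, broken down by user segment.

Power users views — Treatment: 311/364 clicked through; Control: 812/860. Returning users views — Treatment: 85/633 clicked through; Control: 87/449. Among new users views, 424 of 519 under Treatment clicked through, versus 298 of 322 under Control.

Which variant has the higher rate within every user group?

Power users: Treatment 311/364 = 85.4%, Control 812/860 = 94.4% → Control
Returning users: Treatment 85/633 = 13.4%, Control 87/449 = 19.4% → Control
New users: Treatment 424/519 = 81.7%, Control 298/322 = 92.5% → Control
Control has the higher rate in all 3 groups.

Control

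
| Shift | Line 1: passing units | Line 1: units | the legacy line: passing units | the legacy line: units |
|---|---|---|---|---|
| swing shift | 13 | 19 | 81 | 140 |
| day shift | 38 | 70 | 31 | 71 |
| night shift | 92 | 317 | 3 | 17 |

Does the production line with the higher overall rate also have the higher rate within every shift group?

No

Swing shift: Line 1 13/19 = 68.4%, the legacy line 81/140 = 57.9% → Line 1
Day shift: Line 1 38/70 = 54.3%, the legacy line 31/71 = 43.7% → Line 1
Night shift: Line 1 92/317 = 29.0%, the legacy line 3/17 = 17.6% → Line 1
Overall: Line 1 143/406 = 35.2%, the legacy line 115/228 = 50.4% → the legacy line
Line 1 wins each shift group but the legacy line wins overall — the comparison reverses. Line 1's units skew toward night shift, which has a lower base rate.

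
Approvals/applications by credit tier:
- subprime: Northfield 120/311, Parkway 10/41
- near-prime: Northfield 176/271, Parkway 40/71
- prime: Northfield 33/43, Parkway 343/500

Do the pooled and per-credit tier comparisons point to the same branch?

Subprime: Northfield 120/311 = 38.6%, Parkway 10/41 = 24.4% → Northfield
Near-prime: Northfield 176/271 = 64.9%, Parkway 40/71 = 56.3% → Northfield
Prime: Northfield 33/43 = 76.7%, Parkway 343/500 = 68.6% → Northfield
Overall: Northfield 329/625 = 52.6%, Parkway 393/612 = 64.2% → Parkway
Northfield wins each credit group but Parkway wins overall — the comparison reverses. Northfield's applications skew toward subprime, which has a lower base rate.

No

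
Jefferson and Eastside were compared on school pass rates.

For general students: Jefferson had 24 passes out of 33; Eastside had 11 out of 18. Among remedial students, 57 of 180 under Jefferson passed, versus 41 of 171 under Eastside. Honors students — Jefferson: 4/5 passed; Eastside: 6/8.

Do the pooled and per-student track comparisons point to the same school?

General: Jefferson 24/33 = 72.7%, Eastside 11/18 = 61.1% → Jefferson
Remedial: Jefferson 57/180 = 31.7%, Eastside 41/171 = 24.0% → Jefferson
Honors: Jefferson 4/5 = 80.0%, Eastside 6/8 = 75.0% → Jefferson
Overall: Jefferson 85/218 = 39.0%, Eastside 58/197 = 29.4% → Jefferson
Jefferson wins overall and in every student group — no reversal.

Yes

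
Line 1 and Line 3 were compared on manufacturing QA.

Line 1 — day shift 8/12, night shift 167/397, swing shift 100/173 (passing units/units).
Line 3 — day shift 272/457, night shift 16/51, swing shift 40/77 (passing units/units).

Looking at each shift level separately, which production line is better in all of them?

Line 1

Day shift: Line 1 8/12 = 66.7%, Line 3 272/457 = 59.5% → Line 1
Night shift: Line 1 167/397 = 42.1%, Line 3 16/51 = 31.4% → Line 1
Swing shift: Line 1 100/173 = 57.8%, Line 3 40/77 = 51.9% → Line 1
Line 1 has the higher rate in all 3 groups.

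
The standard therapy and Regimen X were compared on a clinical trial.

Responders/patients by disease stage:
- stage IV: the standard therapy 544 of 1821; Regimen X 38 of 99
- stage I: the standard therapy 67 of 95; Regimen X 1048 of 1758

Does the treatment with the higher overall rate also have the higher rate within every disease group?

Stage IV: the standard therapy 544/1821 = 29.9%, Regimen X 38/99 = 38.4% → Regimen X
Stage I: the standard therapy 67/95 = 70.5%, Regimen X 1048/1758 = 59.6% → the standard therapy
Overall: the standard therapy 611/1916 = 31.9%, Regimen X 1086/1857 = 58.5% → Regimen X
Neither sweeps: the standard therapy wins 1 of 2 groups, Regimen X wins 1. Regimen X wins overall but not every group — no Simpson reversal.

No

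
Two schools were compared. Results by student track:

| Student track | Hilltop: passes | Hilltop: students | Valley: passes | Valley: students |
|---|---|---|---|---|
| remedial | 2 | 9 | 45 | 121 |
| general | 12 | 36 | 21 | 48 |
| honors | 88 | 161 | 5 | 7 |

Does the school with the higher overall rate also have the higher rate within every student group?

No

Remedial: Hilltop 2/9 = 22.2%, Valley 45/121 = 37.2% → Valley
General: Hilltop 12/36 = 33.3%, Valley 21/48 = 43.8% → Valley
Honors: Hilltop 88/161 = 54.7%, Valley 5/7 = 71.4% → Valley
Overall: Hilltop 102/206 = 49.5%, Valley 71/176 = 40.3% → Hilltop
Valley wins each student group but Hilltop wins overall — the comparison reverses. Valley's students skew toward remedial, which has a lower base rate.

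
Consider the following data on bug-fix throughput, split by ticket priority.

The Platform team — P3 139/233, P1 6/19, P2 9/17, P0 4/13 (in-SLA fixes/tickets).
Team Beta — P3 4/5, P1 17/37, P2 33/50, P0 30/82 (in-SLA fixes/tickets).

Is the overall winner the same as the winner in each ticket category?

P3: the Platform team 139/233 = 59.7%, Team Beta 4/5 = 80.0% → Team Beta
P1: the Platform team 6/19 = 31.6%, Team Beta 17/37 = 45.9% → Team Beta
P2: the Platform team 9/17 = 52.9%, Team Beta 33/50 = 66.0% → Team Beta
P0: the Platform team 4/13 = 30.8%, Team Beta 30/82 = 36.6% → Team Beta
Overall: the Platform team 158/282 = 56.0%, Team Beta 84/174 = 48.3% → the Platform team
Team Beta wins each ticket group but the Platform team wins overall — the comparison reverses. Team Beta's tickets skew toward P0, which has a lower base rate.

No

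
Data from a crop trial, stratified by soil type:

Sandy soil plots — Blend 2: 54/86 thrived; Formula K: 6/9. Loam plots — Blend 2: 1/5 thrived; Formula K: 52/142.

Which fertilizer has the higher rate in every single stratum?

Sandy soil: Blend 2 54/86 = 62.8%, Formula K 6/9 = 66.7% → Formula K
Loam: Blend 2 1/5 = 20.0%, Formula K 52/142 = 36.6% → Formula K
Formula K has the higher rate in both groups.

Formula K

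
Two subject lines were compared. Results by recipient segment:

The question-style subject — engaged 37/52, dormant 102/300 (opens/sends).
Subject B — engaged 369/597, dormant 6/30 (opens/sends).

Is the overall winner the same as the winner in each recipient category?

No

Engaged: the question-style subject 37/52 = 71.2%, Subject B 369/597 = 61.8% → the question-style subject
Dormant: the question-style subject 102/300 = 34.0%, Subject B 6/30 = 20.0% → the question-style subject
Overall: the question-style subject 139/352 = 39.5%, Subject B 375/627 = 59.8% → Subject B
The question-style subject wins each recipient group but Subject B wins overall — the comparison reverses. The question-style subject's sends skew toward dormant, which has a lower base rate.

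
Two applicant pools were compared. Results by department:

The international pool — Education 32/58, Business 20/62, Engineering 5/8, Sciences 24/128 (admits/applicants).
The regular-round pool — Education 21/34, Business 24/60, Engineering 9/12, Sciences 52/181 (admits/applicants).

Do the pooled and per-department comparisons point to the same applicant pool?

Education: the international pool 32/58 = 55.2%, the regular-round pool 21/34 = 61.8% → the regular-round pool
Business: the international pool 20/62 = 32.3%, the regular-round pool 24/60 = 40.0% → the regular-round pool
Engineering: the international pool 5/8 = 62.5%, the regular-round pool 9/12 = 75.0% → the regular-round pool
Sciences: the international pool 24/128 = 18.8%, the regular-round pool 52/181 = 28.7% → the regular-round pool
Overall: the international pool 81/256 = 31.6%, the regular-round pool 106/287 = 36.9% → the regular-round pool
The regular-round pool wins overall and in every department group — no reversal.

Yes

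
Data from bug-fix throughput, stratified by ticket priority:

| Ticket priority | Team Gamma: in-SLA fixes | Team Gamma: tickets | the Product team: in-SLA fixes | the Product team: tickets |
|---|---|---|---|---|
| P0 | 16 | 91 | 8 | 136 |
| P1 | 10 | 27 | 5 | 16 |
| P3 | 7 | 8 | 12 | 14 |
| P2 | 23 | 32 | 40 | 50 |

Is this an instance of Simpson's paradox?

P0: Team Gamma 16/91 = 17.6%, the Product team 8/136 = 5.9% → Team Gamma
P1: Team Gamma 10/27 = 37.0%, the Product team 5/16 = 31.2% → Team Gamma
P3: Team Gamma 7/8 = 87.5%, the Product team 12/14 = 85.7% → Team Gamma
P2: Team Gamma 23/32 = 71.9%, the Product team 40/50 = 80.0% → the Product team
Overall: Team Gamma 56/158 = 35.4%, the Product team 65/216 = 30.1% → Team Gamma
Neither sweeps: Team Gamma wins 3 of 4 groups, the Product team wins 1. Team Gamma wins overall but not every group — no Simpson reversal.

No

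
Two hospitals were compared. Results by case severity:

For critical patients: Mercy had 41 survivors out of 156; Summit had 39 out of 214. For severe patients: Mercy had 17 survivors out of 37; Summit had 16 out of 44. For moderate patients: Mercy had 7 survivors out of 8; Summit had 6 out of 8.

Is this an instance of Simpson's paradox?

No

Critical: Mercy 41/156 = 26.3%, Summit 39/214 = 18.2% → Mercy
Severe: Mercy 17/37 = 45.9%, Summit 16/44 = 36.4% → Mercy
Moderate: Mercy 7/8 = 87.5%, Summit 6/8 = 75.0% → Mercy
Overall: Mercy 65/201 = 32.3%, Summit 61/266 = 22.9% → Mercy
Mercy wins overall and in every case group — no reversal.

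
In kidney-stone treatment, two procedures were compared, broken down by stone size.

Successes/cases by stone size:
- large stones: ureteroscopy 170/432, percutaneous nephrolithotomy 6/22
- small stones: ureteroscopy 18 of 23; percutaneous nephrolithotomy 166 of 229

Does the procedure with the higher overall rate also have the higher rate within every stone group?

No

Large stones: ureteroscopy 170/432 = 39.4%, percutaneous nephrolithotomy 6/22 = 27.3% → ureteroscopy
Small stones: ureteroscopy 18/23 = 78.3%, percutaneous nephrolithotomy 166/229 = 72.5% → ureteroscopy
Overall: ureteroscopy 188/455 = 41.3%, percutaneous nephrolithotomy 172/251 = 68.5% → percutaneous nephrolithotomy
Ureteroscopy wins each stone group but percutaneous nephrolithotomy wins overall — the comparison reverses. Ureteroscopy's cases skew toward large stones, which has a lower base rate.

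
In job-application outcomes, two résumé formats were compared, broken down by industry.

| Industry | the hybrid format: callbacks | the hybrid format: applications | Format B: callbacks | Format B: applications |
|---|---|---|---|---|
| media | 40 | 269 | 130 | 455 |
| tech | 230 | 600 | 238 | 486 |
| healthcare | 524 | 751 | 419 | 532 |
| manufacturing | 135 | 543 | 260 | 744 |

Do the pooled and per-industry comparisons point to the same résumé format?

Media: the hybrid format 40/269 = 14.9%, Format B 130/455 = 28.6% → Format B
Tech: the hybrid format 230/600 = 38.3%, Format B 238/486 = 49.0% → Format B
Healthcare: the hybrid format 524/751 = 69.8%, Format B 419/532 = 78.8% → Format B
Manufacturing: the hybrid format 135/543 = 24.9%, Format B 260/744 = 34.9% → Format B
Overall: the hybrid format 929/2163 = 42.9%, Format B 1047/2217 = 47.2% → Format B
Format B wins overall and in every industry group — no reversal.

Yes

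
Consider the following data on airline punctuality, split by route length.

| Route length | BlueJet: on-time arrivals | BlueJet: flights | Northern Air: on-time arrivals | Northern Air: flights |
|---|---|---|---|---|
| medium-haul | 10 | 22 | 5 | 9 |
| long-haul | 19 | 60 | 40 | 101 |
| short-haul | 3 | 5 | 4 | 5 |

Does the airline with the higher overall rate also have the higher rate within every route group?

Yes

Medium-haul: BlueJet 10/22 = 45.5%, Northern Air 5/9 = 55.6% → Northern Air
Long-haul: BlueJet 19/60 = 31.7%, Northern Air 40/101 = 39.6% → Northern Air
Short-haul: BlueJet 3/5 = 60.0%, Northern Air 4/5 = 80.0% → Northern Air
Overall: BlueJet 32/87 = 36.8%, Northern Air 49/115 = 42.6% → Northern Air
Northern Air wins overall and in every route group — no reversal.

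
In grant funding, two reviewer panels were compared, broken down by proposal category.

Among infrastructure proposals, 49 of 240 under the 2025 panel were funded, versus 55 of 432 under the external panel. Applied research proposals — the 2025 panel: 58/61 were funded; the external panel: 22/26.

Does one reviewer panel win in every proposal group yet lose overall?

No

Infrastructure: the 2025 panel 49/240 = 20.4%, the external panel 55/432 = 12.7% → the 2025 panel
Applied research: the 2025 panel 58/61 = 95.1%, the external panel 22/26 = 84.6% → the 2025 panel
Overall: the 2025 panel 107/301 = 35.5%, the external panel 77/458 = 16.8% → the 2025 panel
The 2025 panel wins overall and in every proposal group — no reversal.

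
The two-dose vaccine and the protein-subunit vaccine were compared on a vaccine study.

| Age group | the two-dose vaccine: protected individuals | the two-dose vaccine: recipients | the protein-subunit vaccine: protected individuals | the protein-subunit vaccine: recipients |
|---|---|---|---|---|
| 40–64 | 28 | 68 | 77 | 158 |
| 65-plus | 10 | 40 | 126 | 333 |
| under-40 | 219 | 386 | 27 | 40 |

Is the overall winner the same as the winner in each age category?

No

40–64: the two-dose vaccine 28/68 = 41.2%, the protein-subunit vaccine 77/158 = 48.7% → the protein-subunit vaccine
65-plus: the two-dose vaccine 10/40 = 25.0%, the protein-subunit vaccine 126/333 = 37.8% → the protein-subunit vaccine
Under-40: the two-dose vaccine 219/386 = 56.7%, the protein-subunit vaccine 27/40 = 67.5% → the protein-subunit vaccine
Overall: the two-dose vaccine 257/494 = 52.0%, the protein-subunit vaccine 230/531 = 43.3% → the two-dose vaccine
The protein-subunit vaccine wins each age group but the two-dose vaccine wins overall — the comparison reverses. The protein-subunit vaccine's recipients skew toward 65-plus, which has a lower base rate.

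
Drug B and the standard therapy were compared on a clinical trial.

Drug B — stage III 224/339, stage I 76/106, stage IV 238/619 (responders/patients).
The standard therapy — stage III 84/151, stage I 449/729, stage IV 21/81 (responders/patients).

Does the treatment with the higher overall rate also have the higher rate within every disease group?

No

Stage III: Drug B 224/339 = 66.1%, the standard therapy 84/151 = 55.6% → Drug B
Stage I: Drug B 76/106 = 71.7%, the standard therapy 449/729 = 61.6% → Drug B
Stage IV: Drug B 238/619 = 38.4%, the standard therapy 21/81 = 25.9% → Drug B
Overall: Drug B 538/1064 = 50.6%, the standard therapy 554/961 = 57.6% → the standard therapy
Drug B wins each disease group but the standard therapy wins overall — the comparison reverses. Drug B's patients skew toward stage IV, which has a lower base rate.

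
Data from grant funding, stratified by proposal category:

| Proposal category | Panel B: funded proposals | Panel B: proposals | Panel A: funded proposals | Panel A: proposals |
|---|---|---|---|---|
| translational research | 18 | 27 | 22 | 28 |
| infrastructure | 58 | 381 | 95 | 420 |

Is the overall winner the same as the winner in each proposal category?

Translational research: Panel B 18/27 = 66.7%, Panel A 22/28 = 78.6% → Panel A
Infrastructure: Panel B 58/381 = 15.2%, Panel A 95/420 = 22.6% → Panel A
Overall: Panel B 76/408 = 18.6%, Panel A 117/448 = 26.1% → Panel A
Panel A wins overall and in every proposal group — no reversal.

Yes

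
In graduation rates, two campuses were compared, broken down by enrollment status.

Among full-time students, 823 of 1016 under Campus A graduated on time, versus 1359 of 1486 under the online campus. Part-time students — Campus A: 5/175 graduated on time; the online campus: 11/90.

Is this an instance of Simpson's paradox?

No

Full-time: Campus A 823/1016 = 81.0%, the online campus 1359/1486 = 91.5% → the online campus
Part-time: Campus A 5/175 = 2.9%, the online campus 11/90 = 12.2% → the online campus
Overall: Campus A 828/1191 = 69.5%, the online campus 1370/1576 = 86.9% → the online campus
The online campus wins overall and in every enrollment group — no reversal.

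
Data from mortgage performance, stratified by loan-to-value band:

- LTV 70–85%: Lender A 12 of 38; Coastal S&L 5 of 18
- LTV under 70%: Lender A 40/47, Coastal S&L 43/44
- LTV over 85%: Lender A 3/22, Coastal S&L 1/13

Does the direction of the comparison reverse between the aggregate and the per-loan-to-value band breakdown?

LTV 70–85%: Lender A 12/38 = 31.6%, Coastal S&L 5/18 = 27.8% → Lender A
LTV under 70%: Lender A 40/47 = 85.1%, Coastal S&L 43/44 = 97.7% → Coastal S&L
LTV over 85%: Lender A 3/22 = 13.6%, Coastal S&L 1/13 = 7.7% → Lender A
Overall: Lender A 55/107 = 51.4%, Coastal S&L 49/75 = 65.3% → Coastal S&L
Neither sweeps: Lender A wins 2 of 3 groups, Coastal S&L wins 1. Coastal S&L wins overall but not every group — no Simpson reversal.

No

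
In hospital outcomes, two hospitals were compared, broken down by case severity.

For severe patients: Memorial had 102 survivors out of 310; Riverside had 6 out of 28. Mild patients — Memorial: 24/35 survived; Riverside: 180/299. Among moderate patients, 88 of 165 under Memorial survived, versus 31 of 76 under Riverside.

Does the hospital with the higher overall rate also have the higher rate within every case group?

No

Severe: Memorial 102/310 = 32.9%, Riverside 6/28 = 21.4% → Memorial
Mild: Memorial 24/35 = 68.6%, Riverside 180/299 = 60.2% → Memorial
Moderate: Memorial 88/165 = 53.3%, Riverside 31/76 = 40.8% → Memorial
Overall: Memorial 214/510 = 42.0%, Riverside 217/403 = 53.8% → Riverside
Memorial wins each case group but Riverside wins overall — the comparison reverses. Memorial's patients skew toward severe, which has a lower base rate.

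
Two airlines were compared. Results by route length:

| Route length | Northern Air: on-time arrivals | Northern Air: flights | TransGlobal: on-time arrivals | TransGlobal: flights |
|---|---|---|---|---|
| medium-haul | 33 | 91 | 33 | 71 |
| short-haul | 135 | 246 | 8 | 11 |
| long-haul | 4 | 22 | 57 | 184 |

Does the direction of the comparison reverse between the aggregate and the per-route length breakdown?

Yes

Medium-haul: Northern Air 33/91 = 36.3%, TransGlobal 33/71 = 46.5% → TransGlobal
Short-haul: Northern Air 135/246 = 54.9%, TransGlobal 8/11 = 72.7% → TransGlobal
Long-haul: Northern Air 4/22 = 18.2%, TransGlobal 57/184 = 31.0% → TransGlobal
Overall: Northern Air 172/359 = 47.9%, TransGlobal 98/266 = 36.8% → Northern Air
TransGlobal wins each route group but Northern Air wins overall — the comparison reverses. TransGlobal's flights skew toward long-haul, which has a lower base rate.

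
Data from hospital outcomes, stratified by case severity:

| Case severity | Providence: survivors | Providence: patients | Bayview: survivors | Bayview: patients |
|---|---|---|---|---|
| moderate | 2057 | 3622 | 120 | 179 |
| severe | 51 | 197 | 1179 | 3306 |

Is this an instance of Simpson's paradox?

Yes

Moderate: Providence 2057/3622 = 56.8%, Bayview 120/179 = 67.0% → Bayview
Severe: Providence 51/197 = 25.9%, Bayview 1179/3306 = 35.7% → Bayview
Overall: Providence 2108/3819 = 55.2%, Bayview 1299/3485 = 37.3% → Providence
Bayview wins each case group but Providence wins overall — the comparison reverses. Bayview's patients skew toward severe, which has a lower base rate.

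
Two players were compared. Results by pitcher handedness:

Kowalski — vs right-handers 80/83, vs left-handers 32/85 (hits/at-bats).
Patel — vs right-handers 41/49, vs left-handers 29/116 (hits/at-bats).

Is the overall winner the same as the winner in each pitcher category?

Yes

Vs right-handers: Kowalski 80/83 = 96.4%, Patel 41/49 = 83.7% → Kowalski
Vs left-handers: Kowalski 32/85 = 37.6%, Patel 29/116 = 25.0% → Kowalski
Overall: Kowalski 112/168 = 66.7%, Patel 70/165 = 42.4% → Kowalski
Kowalski wins overall and in every pitcher group — no reversal.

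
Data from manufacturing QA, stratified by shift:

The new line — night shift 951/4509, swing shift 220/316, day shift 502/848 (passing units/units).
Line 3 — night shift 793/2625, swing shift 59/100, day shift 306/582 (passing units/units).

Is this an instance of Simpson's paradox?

Night shift: the new line 951/4509 = 21.1%, Line 3 793/2625 = 30.2% → Line 3
Swing shift: the new line 220/316 = 69.6%, Line 3 59/100 = 59.0% → the new line
Day shift: the new line 502/848 = 59.2%, Line 3 306/582 = 52.6% → the new line
Overall: the new line 1673/5673 = 29.5%, Line 3 1158/3307 = 35.0% → Line 3
Neither sweeps: the new line wins 2 of 3 groups, Line 3 wins 1. Line 3 wins overall but not every group — no Simpson reversal.

No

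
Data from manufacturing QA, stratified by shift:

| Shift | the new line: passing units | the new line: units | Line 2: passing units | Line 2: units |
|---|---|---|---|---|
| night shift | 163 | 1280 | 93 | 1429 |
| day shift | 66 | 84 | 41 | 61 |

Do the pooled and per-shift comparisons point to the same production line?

Night shift: the new line 163/1280 = 12.7%, Line 2 93/1429 = 6.5% → the new line
Day shift: the new line 66/84 = 78.6%, Line 2 41/61 = 67.2% → the new line
Overall: the new line 229/1364 = 16.8%, Line 2 134/1490 = 9.0% → the new line
The new line wins overall and in every shift group — no reversal.

Yes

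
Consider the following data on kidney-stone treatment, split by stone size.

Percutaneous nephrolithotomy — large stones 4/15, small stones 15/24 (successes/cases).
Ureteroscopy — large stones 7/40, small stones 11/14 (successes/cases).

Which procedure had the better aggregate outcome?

percutaneous nephrolithotomy

Large stones: percutaneous nephrolithotomy 4/15 = 26.7%, ureteroscopy 7/40 = 17.5% → percutaneous nephrolithotomy
Small stones: percutaneous nephrolithotomy 15/24 = 62.5%, ureteroscopy 11/14 = 78.6% → ureteroscopy
Overall: percutaneous nephrolithotomy 19/39 = 48.7%, ureteroscopy 18/54 = 33.3% → percutaneous nephrolithotomy
(Neither sweeps every stone group, but percutaneous nephrolithotomy has the higher pooled rate.)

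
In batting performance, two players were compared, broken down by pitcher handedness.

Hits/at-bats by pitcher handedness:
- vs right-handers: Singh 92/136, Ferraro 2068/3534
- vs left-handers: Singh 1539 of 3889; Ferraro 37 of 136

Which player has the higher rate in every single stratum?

Singh

Vs right-handers: Singh 92/136 = 67.6%, Ferraro 2068/3534 = 58.5% → Singh
Vs left-handers: Singh 1539/3889 = 39.6%, Ferraro 37/136 = 27.2% → Singh
Singh has the higher rate in both groups.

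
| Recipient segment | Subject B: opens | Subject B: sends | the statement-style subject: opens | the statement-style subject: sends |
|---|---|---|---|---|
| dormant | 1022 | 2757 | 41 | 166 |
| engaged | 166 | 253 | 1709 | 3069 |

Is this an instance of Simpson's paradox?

Yes

Dormant: Subject B 1022/2757 = 37.1%, the statement-style subject 41/166 = 24.7% → Subject B
Engaged: Subject B 166/253 = 65.6%, the statement-style subject 1709/3069 = 55.7% → Subject B
Overall: Subject B 1188/3010 = 39.5%, the statement-style subject 1750/3235 = 54.1% → the statement-style subject
Subject B wins each recipient group but the statement-style subject wins overall — the comparison reverses. Subject B's sends skew toward dormant, which has a lower base rate.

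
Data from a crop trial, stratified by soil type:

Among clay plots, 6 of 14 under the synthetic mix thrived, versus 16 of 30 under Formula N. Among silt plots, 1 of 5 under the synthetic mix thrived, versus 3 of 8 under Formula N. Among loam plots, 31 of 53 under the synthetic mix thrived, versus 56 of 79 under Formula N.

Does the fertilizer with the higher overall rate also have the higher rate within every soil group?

Clay: the synthetic mix 6/14 = 42.9%, Formula N 16/30 = 53.3% → Formula N
Silt: the synthetic mix 1/5 = 20.0%, Formula N 3/8 = 37.5% → Formula N
Loam: the synthetic mix 31/53 = 58.5%, Formula N 56/79 = 70.9% → Formula N
Overall: the synthetic mix 38/72 = 52.8%, Formula N 75/117 = 64.1% → Formula N
Formula N wins overall and in every soil group — no reversal.

Yes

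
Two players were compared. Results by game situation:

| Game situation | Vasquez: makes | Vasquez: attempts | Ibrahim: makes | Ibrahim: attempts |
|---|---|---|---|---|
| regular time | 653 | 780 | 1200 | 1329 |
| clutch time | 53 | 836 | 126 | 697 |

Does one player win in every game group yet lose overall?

No

Regular time: Vasquez 653/780 = 83.7%, Ibrahim 1200/1329 = 90.3% → Ibrahim
Clutch time: Vasquez 53/836 = 6.3%, Ibrahim 126/697 = 18.1% → Ibrahim
Overall: Vasquez 706/1616 = 43.7%, Ibrahim 1326/2026 = 65.4% → Ibrahim
Ibrahim wins overall and in every game group — no reversal.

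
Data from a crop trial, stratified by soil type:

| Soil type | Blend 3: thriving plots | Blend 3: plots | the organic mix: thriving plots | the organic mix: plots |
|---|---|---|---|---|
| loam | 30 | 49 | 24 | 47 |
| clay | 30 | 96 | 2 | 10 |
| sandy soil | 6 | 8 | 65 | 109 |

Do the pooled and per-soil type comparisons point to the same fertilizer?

Loam: Blend 3 30/49 = 61.2%, the organic mix 24/47 = 51.1% → Blend 3
Clay: Blend 3 30/96 = 31.2%, the organic mix 2/10 = 20.0% → Blend 3
Sandy soil: Blend 3 6/8 = 75.0%, the organic mix 65/109 = 59.6% → Blend 3
Overall: Blend 3 66/153 = 43.1%, the organic mix 91/166 = 54.8% → the organic mix
Blend 3 wins each soil group but the organic mix wins overall — the comparison reverses. Blend 3's plots skew toward clay, which has a lower base rate.

No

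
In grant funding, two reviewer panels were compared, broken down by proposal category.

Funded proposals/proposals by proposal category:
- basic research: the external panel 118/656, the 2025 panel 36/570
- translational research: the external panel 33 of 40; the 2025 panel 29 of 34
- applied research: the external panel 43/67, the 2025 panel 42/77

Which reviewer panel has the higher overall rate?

the external panel

Basic research: the external panel 118/656 = 18.0%, the 2025 panel 36/570 = 6.3% → the external panel
Translational research: the external panel 33/40 = 82.5%, the 2025 panel 29/34 = 85.3% → the 2025 panel
Applied research: the external panel 43/67 = 64.2%, the 2025 panel 42/77 = 54.5% → the external panel
Overall: the external panel 194/763 = 25.4%, the 2025 panel 107/681 = 15.7% → the external panel
(Neither sweeps every proposal group, but the external panel has the higher pooled rate.)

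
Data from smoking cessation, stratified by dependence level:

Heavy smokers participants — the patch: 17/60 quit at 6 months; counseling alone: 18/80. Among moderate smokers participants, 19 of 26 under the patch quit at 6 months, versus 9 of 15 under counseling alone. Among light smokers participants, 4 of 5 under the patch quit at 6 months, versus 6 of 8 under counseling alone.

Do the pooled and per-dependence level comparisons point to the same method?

Yes

Heavy smokers: the patch 17/60 = 28.3%, counseling alone 18/80 = 22.5% → the patch
Moderate smokers: the patch 19/26 = 73.1%, counseling alone 9/15 = 60.0% → the patch
Light smokers: the patch 4/5 = 80.0%, counseling alone 6/8 = 75.0% → the patch
Overall: the patch 40/91 = 44.0%, counseling alone 33/103 = 32.0% → the patch
The patch wins overall and in every dependence group — no reversal.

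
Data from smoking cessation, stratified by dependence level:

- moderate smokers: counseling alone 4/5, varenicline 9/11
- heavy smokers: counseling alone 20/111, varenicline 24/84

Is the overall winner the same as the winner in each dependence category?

Yes

Moderate smokers: counseling alone 4/5 = 80.0%, varenicline 9/11 = 81.8% → varenicline
Heavy smokers: counseling alone 20/111 = 18.0%, varenicline 24/84 = 28.6% → varenicline
Overall: counseling alone 24/116 = 20.7%, varenicline 33/95 = 34.7% → varenicline
Varenicline wins overall and in every dependence group — no reversal.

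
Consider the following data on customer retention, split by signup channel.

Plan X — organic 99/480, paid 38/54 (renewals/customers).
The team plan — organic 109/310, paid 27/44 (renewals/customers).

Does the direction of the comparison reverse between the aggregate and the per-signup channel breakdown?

Organic: Plan X 99/480 = 20.6%, the team plan 109/310 = 35.2% → the team plan
Paid: Plan X 38/54 = 70.4%, the team plan 27/44 = 61.4% → Plan X
Overall: Plan X 137/534 = 25.7%, the team plan 136/354 = 38.4% → the team plan
Neither sweeps: Plan X wins 1 of 2 groups, the team plan wins 1. The team plan wins overall but not every group — no Simpson reversal.

No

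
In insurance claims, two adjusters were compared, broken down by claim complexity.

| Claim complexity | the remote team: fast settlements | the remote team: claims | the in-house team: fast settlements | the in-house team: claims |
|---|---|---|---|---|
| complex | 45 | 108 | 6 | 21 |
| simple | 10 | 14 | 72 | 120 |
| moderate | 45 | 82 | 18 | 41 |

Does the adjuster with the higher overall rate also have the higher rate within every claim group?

Complex: the remote team 45/108 = 41.7%, the in-house team 6/21 = 28.6% → the remote team
Simple: the remote team 10/14 = 71.4%, the in-house team 72/120 = 60.0% → the remote team
Moderate: the remote team 45/82 = 54.9%, the in-house team 18/41 = 43.9% → the remote team
Overall: the remote team 100/204 = 49.0%, the in-house team 96/182 = 52.7% → the in-house team
The remote team wins each claim group but the in-house team wins overall — the comparison reverses. The remote team's claims skew toward complex, which has a lower base rate.

No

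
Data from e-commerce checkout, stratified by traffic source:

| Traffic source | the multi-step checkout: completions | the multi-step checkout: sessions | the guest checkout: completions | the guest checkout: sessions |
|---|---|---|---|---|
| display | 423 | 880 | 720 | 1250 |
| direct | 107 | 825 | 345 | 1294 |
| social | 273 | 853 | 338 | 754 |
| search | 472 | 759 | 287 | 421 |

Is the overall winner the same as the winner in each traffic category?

Display: the multi-step checkout 423/880 = 48.1%, the guest checkout 720/1250 = 57.6% → the guest checkout
Direct: the multi-step checkout 107/825 = 13.0%, the guest checkout 345/1294 = 26.7% → the guest checkout
Social: the multi-step checkout 273/853 = 32.0%, the guest checkout 338/754 = 44.8% → the guest checkout
Search: the multi-step checkout 472/759 = 62.2%, the guest checkout 287/421 = 68.2% → the guest checkout
Overall: the multi-step checkout 1275/3317 = 38.4%, the guest checkout 1690/3719 = 45.4% → the guest checkout
The guest checkout wins overall and in every traffic group — no reversal.

Yes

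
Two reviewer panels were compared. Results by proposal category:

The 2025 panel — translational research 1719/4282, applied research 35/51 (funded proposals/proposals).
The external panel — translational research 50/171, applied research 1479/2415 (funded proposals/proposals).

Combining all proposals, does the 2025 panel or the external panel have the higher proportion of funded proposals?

the external panel

Translational research: the 2025 panel 1719/4282 = 40.1%, the external panel 50/171 = 29.2% → the 2025 panel
Applied research: the 2025 panel 35/51 = 68.6%, the external panel 1479/2415 = 61.2% → the 2025 panel
Overall: the 2025 panel 1754/4333 = 40.5%, the external panel 1529/2586 = 59.1% → the external panel
(The 2025 panel wins every proposal group but the external panel wins overall — the 2025 panel's proposals skew toward the low-rate translational research group.)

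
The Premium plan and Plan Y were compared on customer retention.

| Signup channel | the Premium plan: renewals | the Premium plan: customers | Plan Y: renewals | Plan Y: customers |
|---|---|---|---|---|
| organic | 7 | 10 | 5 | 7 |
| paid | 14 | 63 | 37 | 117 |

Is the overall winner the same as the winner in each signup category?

Organic: the Premium plan 7/10 = 70.0%, Plan Y 5/7 = 71.4% → Plan Y
Paid: the Premium plan 14/63 = 22.2%, Plan Y 37/117 = 31.6% → Plan Y
Overall: the Premium plan 21/73 = 28.8%, Plan Y 42/124 = 33.9% → Plan Y
Plan Y wins overall and in every signup group — no reversal.

Yes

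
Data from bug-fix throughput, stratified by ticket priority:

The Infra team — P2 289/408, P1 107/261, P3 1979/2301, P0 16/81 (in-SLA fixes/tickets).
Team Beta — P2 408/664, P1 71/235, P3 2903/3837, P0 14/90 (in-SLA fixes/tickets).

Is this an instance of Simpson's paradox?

No

P2: the Infra team 289/408 = 70.8%, Team Beta 408/664 = 61.4% → the Infra team
P1: the Infra team 107/261 = 41.0%, Team Beta 71/235 = 30.2% → the Infra team
P3: the Infra team 1979/2301 = 86.0%, Team Beta 2903/3837 = 75.7% → the Infra team
P0: the Infra team 16/81 = 19.8%, Team Beta 14/90 = 15.6% → the Infra team
Overall: the Infra team 2391/3051 = 78.4%, Team Beta 3396/4826 = 70.4% → the Infra team
The Infra team wins overall and in every ticket group — no reversal.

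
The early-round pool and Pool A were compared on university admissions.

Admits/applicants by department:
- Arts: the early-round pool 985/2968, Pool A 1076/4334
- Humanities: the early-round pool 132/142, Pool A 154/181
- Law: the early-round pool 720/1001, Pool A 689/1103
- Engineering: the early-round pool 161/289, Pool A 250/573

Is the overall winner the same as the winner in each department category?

Yes

Arts: the early-round pool 985/2968 = 33.2%, Pool A 1076/4334 = 24.8% → the early-round pool
Humanities: the early-round pool 132/142 = 93.0%, Pool A 154/181 = 85.1% → the early-round pool
Law: the early-round pool 720/1001 = 71.9%, Pool A 689/1103 = 62.5% → the early-round pool
Engineering: the early-round pool 161/289 = 55.7%, Pool A 250/573 = 43.6% → the early-round pool
Overall: the early-round pool 1998/4400 = 45.4%, Pool A 2169/6191 = 35.0% → the early-round pool
The early-round pool wins overall and in every department group — no reversal.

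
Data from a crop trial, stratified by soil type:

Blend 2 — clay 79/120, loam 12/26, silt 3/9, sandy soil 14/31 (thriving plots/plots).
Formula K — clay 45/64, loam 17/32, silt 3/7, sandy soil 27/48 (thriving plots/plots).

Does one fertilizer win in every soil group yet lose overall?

No

Clay: Blend 2 79/120 = 65.8%, Formula K 45/64 = 70.3% → Formula K
Loam: Blend 2 12/26 = 46.2%, Formula K 17/32 = 53.1% → Formula K
Silt: Blend 2 3/9 = 33.3%, Formula K 3/7 = 42.9% → Formula K
Sandy soil: Blend 2 14/31 = 45.2%, Formula K 27/48 = 56.2% → Formula K
Overall: Blend 2 108/186 = 58.1%, Formula K 92/151 = 60.9% → Formula K
Formula K wins overall and in every soil group — no reversal.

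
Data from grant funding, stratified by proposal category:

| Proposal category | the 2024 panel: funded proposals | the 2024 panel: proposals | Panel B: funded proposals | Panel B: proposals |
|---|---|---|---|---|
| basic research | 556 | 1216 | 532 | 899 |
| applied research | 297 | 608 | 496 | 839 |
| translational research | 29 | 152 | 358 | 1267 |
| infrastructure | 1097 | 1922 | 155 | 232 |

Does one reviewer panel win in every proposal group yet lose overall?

Yes

Basic research: the 2024 panel 556/1216 = 45.7%, Panel B 532/899 = 59.2% → Panel B
Applied research: the 2024 panel 297/608 = 48.8%, Panel B 496/839 = 59.1% → Panel B
Translational research: the 2024 panel 29/152 = 19.1%, Panel B 358/1267 = 28.3% → Panel B
Infrastructure: the 2024 panel 1097/1922 = 57.1%, Panel B 155/232 = 66.8% → Panel B
Overall: the 2024 panel 1979/3898 = 50.8%, Panel B 1541/3237 = 47.6% → the 2024 panel
Panel B wins each proposal group but the 2024 panel wins overall — the comparison reverses. Panel B's proposals skew toward translational research, which has a lower base rate.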